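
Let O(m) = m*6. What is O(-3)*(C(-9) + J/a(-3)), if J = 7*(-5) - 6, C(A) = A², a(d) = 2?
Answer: -1089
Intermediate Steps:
O(m) = 6*m
J = -41 (J = -35 - 6 = -41)
O(-3)*(C(-9) + J/a(-3)) = (6*(-3))*((-9)² - 41/2) = -18*(81 - 41*½) = -18*(81 - 41/2) = -18*121/2 = -1089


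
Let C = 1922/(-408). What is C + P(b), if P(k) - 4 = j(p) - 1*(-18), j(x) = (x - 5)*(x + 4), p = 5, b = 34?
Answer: 3527/204 ≈ 17.289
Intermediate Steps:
C = -961/204 (C = 1922*(-1/408) = -961/204 ≈ -4.7108)
j(x) = (-5 + x)*(4 + x)
P(k) = 22 (P(k) = 4 + ((-20 + 5² - 1*5) - 1*(-18)) = 4 + ((-20 + 25 - 5) + 18) = 4 + (0 + 18) = 4 + 18 = 22)
C + P(b) = -961/204 + 22 = 3527/204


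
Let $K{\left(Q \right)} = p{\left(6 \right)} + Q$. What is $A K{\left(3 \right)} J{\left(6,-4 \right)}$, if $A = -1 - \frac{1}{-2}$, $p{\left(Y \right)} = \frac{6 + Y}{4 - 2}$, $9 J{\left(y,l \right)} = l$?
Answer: $2$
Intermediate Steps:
$J{\left(y,l \right)} = \frac{l}{9}$
$p{\left(Y \right)} = 3 + \frac{Y}{2}$ ($p{\left(Y \right)} = \frac{6 + Y}{2} = \left(6 + Y\right) \frac{1}{2} = 3 + \frac{Y}{2}$)
$A = - \frac{1}{2}$ ($A = -1 - - \frac{1}{2} = -1 + \frac{1}{2} = - \frac{1}{2} \approx -0.5$)
$K{\left(Q \right)} = 6 + Q$ ($K{\left(Q \right)} = \left(3 + \frac{1}{2} \cdot 6\right) + Q = \left(3 + 3\right) + Q = 6 + Q$)
$A K{\left(3 \right)} J{\left(6,-4 \right)} = - \frac{6 + 3}{2} \cdot \frac{1}{9} \left(-4\right) = \left(- \frac{1}{2}\right) 9 \left(- \frac{4}{9}\right) = \left(- \frac{9}{2}\right) \left(- \frac{4}{9}\right) = 2$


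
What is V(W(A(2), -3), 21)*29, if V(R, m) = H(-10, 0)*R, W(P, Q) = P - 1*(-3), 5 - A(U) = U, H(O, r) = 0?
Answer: 0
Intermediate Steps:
A(U) = 5 - U
W(P, Q) = 3 + P (W(P, Q) = P + 3 = 3 + P)
V(R, m) = 0 (V(R, m) = 0*R = 0)
V(W(A(2), -3), 21)*29 = 0*29 = 0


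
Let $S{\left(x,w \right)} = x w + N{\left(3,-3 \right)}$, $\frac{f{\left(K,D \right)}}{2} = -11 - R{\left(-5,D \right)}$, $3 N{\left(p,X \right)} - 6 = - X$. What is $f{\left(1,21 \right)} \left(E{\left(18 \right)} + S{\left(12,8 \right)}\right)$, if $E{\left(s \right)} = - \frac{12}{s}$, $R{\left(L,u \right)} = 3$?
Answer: $- \frac{8260}{3} \approx -2753.3$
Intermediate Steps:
$N{\left(p,X \right)} = 2 - \frac{X}{3}$ ($N{\left(p,X \right)} = 2 + \frac{\left(-1\right) X}{3} = 2 - \frac{X}{3}$)
$f{\left(K,D \right)} = -28$ ($f{\left(K,D \right)} = 2 \left(-11 - 3\right) = 2 \left(-14\right) = -28$)
$S{\left(x,w \right)} = 3 + w x$ ($S{\left(x,w \right)} = x w + \left(2 - -1\right) = w x + \left(2 + 1\right) = w x + 3 = 3 + w x$)
$f{\left(1,21 \right)} \left(E{\left(18 \right)} + S{\left(12,8 \right)}\right) = - 28 \left(- \frac{12}{18} + \left(3 + 8 \cdot 12\right)\right) = - 28 \left(\left(-12\right) \frac{1}{18} + \left(3 + 96\right)\right) = - 28 \left(- \frac{2}{3} + 99\right) = \left(-28\right) \frac{295}{3} = - \frac{8260}{3}$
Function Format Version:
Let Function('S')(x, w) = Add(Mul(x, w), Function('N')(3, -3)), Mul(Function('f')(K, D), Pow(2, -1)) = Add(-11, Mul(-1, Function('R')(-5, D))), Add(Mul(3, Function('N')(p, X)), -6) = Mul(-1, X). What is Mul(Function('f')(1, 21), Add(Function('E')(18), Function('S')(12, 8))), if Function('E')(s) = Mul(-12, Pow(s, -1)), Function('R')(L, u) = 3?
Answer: Rational(-8260, 3) ≈ -2753.3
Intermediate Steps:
Function('N')(p, X) = Add(2, Mul(Rational(-1, 3), X)) (Function('N')(p, X) = Add(2, Mul(Rational(1, 3), Mul(-1, X))) = Add(2, Mul(Rational(-1, 3), X)))
Function('f')(K, D) = -28 (Function('f')(K, D) = Mul(2, Add(-11, Mul(-1, 3))) = Mul(2, Add(-11, -3)) = Mul(2, -14) = -28)
Function('S')(x, w) = Add(3, Mul(w, x)) (Function('S')(x, w) = Add(Mul(x, w), Add(2, Mul(Rational(-1, 3), -3))) = Add(Mul(w, x), Add(2, 1)) = Add(Mul(w, x), 3) = Add(3, Mul(w, x)))
Mul(Function('f')(1, 21), Add(Function('E')(18), Function('S')(12, 8))) = Mul(-28, Add(Mul(-12, Pow(18, -1)), Add(3, Mul(8, 12)))) = Mul(-28, Add(Mul(-12, Rational(1, 18)), Add(3, 96))) = Mul(-28, Add(Rational(-2, 3), 99)) = Mul(-28, Rational(295, 3)) = Rational(-8260, 3)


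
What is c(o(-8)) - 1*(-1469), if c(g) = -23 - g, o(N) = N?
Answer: 1454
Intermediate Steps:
c(o(-8)) - 1*(-1469) = (-23 - 1*(-8)) - 1*(-1469) = (-23 + 8) + 1469 = -15 + 1469 = 1454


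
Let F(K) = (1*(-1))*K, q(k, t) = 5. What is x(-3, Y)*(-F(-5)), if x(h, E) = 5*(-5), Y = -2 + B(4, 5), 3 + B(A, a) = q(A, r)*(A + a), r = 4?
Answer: 125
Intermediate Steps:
F(K) = -K
B(A, a) = -3 + 5*A + 5*a (B(A, a) = -3 + 5*(A + a) = -3 + (5*A + 5*a) = -3 + 5*A + 5*a)
Y = 40 (Y = -2 + (-3 + 5*4 + 5*5) = -2 + (-3 + 20 + 25) = -2 + 42 = 40)
x(h, E) = -25
x(-3, Y)*(-F(-5)) = -(-25)*(-1*(-5)) = -(-25)*5 = -25*(-5) = 125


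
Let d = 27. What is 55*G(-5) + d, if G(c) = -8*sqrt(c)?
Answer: 27 - 440*I*sqrt(5) ≈ 27.0 - 983.87*I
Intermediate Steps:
55*G(-5) + d = 55*(-8*I*sqrt(5)) + 27 = -440*I*sqrt(5) + 27 = 27 - 440*I*sqrt(5)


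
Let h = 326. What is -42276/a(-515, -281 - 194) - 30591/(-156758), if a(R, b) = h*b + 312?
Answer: 5677286583/12112533902 ≈ 0.46871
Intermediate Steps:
a(R, b) = 312 + 326*b (a(R, b) = 326*b + 312 = 312 + 326*b)
-42276/a(-515, -281 - 194) - 30591/(-156758) = -42276/(312 + 326*(-281 - 194)) - 30591/(-156758) = -42276/(312 + 326*(-475)) - 30591*(-1/156758) = -42276/(312 - 154850) + 30591/156758 = -42276/(-154538) + 30591/156758 = -42276*(-1/154538) + 30591/156758 = 21138/77269 + 30591/156758 = 5677286583/12112533902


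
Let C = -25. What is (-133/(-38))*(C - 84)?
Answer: -763/2 ≈ -381.50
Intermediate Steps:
(-133/(-38))*(C - 84) = (-133/(-38))*(-25 - 84) = -133*(-1/38)*(-109) = (7/2)*(-109) = -763/2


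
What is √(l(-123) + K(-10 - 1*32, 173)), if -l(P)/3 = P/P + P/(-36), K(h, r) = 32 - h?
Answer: 9*√3/2 ≈ 7.7942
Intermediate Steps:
l(P) = -3 + P/12 (l(P) = -3*(P/P + P/(-36)) = -3*(1 + P*(-1/36)) = -3*(1 - P/36) = -3 + P/12)
√(l(-123) + K(-10 - 1*32, 173)) = √((-3 + (1/12)*(-123)) + (32 - (-10 - 1*32))) = √((-3 - 41/4) + (32 - (-10 - 32))) = √(-53/4 + (32 - 1*(-42))) = √(-53/4 + (32 + 42)) = √(-53/4 + 74) = √(243/4) = 9*√3/2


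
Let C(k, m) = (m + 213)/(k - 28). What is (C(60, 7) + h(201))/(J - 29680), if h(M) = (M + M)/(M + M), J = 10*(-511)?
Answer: -9/39760 ≈ -0.00022636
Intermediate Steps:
C(k, m) = (213 + m)/(-28 + k)
J = -5110
h(M) = 1 (h(M) = (2*M)/((2*M)) = (2*M)*(1/(2*M)) = 1)
(C(60, 7) + h(201))/(J - 29680) = ((213 + 7)/(-28 + 60) + 1)/(-5110 - 29680) = (220/32 + 1)/(-34790) = ((1/32)*220 + 1)*(-1/34790) = (55/8 + 1)*(-1/34790) = (63/8)*(-1/34790) = -9/39760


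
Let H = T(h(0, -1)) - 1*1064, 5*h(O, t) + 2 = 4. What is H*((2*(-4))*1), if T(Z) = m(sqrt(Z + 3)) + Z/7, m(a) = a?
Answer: 297904/35 - 8*sqrt(85)/5 ≈ 8496.8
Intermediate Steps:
h(O, t) = 2/5 (h(O, t) = -2/5 + (1/5)*4 = -2/5 + 4/5 = 2/5)
T(Z) = sqrt(3 + Z) + Z/7 (T(Z) = sqrt(Z + 3) + Z/7 = sqrt(3 + Z) + Z*(1/7) = sqrt(3 + Z) + Z/7)
H = -37238/35 + sqrt(85)/5 (H = (sqrt(3 + 2/5) + (1/7)*(2/5)) - 1*1064 = (sqrt(17/5) + 2/35) - 1064 = (sqrt(85)/5 + 2/35) - 1064 = (2/35 + sqrt(85)/5) - 1064 = -37238/35 + sqrt(85)/5 ≈ -1062.1)
H*((2*(-4))*1) = (-37238/35 + sqrt(85)/5)*((2*(-4))*1) = (-37238/35 + sqrt(85)/5)*(-8*1) = (-37238/35 + sqrt(85)/5)*(-8) = 297904/35 - 8*sqrt(85)/5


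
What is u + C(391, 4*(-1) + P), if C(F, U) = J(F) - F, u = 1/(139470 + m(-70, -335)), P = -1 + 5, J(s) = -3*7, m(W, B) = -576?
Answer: -57224327/138894 ≈ -412.00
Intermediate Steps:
J(s) = -21
P = 4
u = 1/138894 (u = 1/(139470 - 576) = 1/138894 ≈ 7.1997e-6)
C(F, U) = -21 - F
u + C(391, 4*(-1) + P) = 1/138894 + (-21 - 1*391) = 1/138894 + (-21 - 391) = 1/138894 - 412 = -57224327/138894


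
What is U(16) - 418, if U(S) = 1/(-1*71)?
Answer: -29679/71 ≈ -418.01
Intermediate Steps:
U(S) = -1/71 (U(S) = 1/(-71) = -1/71)
U(16) - 418 = -1/71 - 418 = -29679/71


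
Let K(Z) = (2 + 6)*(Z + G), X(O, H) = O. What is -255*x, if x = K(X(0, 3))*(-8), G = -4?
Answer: -65280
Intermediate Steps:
K(Z) = -32 + 8*Z (K(Z) = (2 + 6)*(Z - 4) = 8*(-4 + Z) = -32 + 8*Z)
x = 256 (x = (-32 + 8*0)*(-8) = (-32 + 0)*(-8) = -32*(-8) = 256)
-255*x = -255*256 = -65280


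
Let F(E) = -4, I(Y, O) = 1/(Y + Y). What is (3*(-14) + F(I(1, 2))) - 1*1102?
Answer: -1148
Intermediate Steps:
I(Y, O) = 1/(2*Y)
(3*(-14) + F(I(1, 2))) - 1*1102 = (3*(-14) - 4) - 1*1102 = (-42 - 4) - 1102 = -46 - 1102 = -1148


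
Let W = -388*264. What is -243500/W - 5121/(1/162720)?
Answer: -21338867724085/25608 ≈ -8.3329e+8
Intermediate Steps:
W = -102432
-243500/W - 5121/(1/162720) = -243500/(-102432) - 5121/(1/162720) = -243500*(-1/102432) - 5121/1/162720 = 60875/25608 - 5121*162720 = 60875/25608 - 833289120 = -21338867724085/25608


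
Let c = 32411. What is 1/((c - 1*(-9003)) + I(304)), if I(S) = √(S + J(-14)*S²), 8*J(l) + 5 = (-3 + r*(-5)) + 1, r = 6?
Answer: 20707/857773258 - I*√26695/428886629 ≈ 2.414e-5 - 3.8095e-7*I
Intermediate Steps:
J(l) = -37/8 (J(l) = -5/8 + ((-3 + 6*(-5)) + 1)/8 = -5/8 + ((-3 - 30) + 1)/8 = -5/8 + (-33 + 1)/8 = -5/8 + (⅛)*(-32) = -5/8 - 4 = -37/8)
I(S) = √(S - 37*S²/8)
1/((c - 1*(-9003)) + I(304)) = 1/((32411 - 1*(-9003)) + √2*√(304*(8 - 37*304))/4) = 1/((32411 + 9003) + √2*√(304*(8 - 11248))/4) = 1/(41414 + √2*√(304*(-11240))/4) = 1/(41414 + √2*√(-3416960)/4) = 1/(41414 + √2*(8*I*√53390)/4) = 1/(41414 + 4*I*√26695)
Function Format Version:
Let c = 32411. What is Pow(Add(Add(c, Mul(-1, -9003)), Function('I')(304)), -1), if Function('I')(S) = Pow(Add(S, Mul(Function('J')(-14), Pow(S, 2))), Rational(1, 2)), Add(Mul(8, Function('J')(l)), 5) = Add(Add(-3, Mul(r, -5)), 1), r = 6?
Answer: Add(Rational(20707, 857773258), Mul(Rational(-1, 428886629), I, Pow(26695, Rational(1, 2)))) ≈ Add(2.4140e-5, Mul(-3.8095e-7, I))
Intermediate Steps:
Function('J')(l) = Rational(-37, 8) (Function('J')(l) = Add(Rational(-5, 8), Mul(Rational(1, 8), Add(Add(-3, Mul(6, -5)), 1))) = Add(Rational(-5, 8), Mul(Rational(1, 8), Add(Add(-3, -30), 1))) = Add(Rational(-5, 8), Mul(Rational(1, 8), Add(-33, 1))) = Add(Rational(-5, 8), Mul(Rational(1, 8), -32)) = Add(Rational(-5, 8), -4) = Rational(-37, 8))
Function('I')(S) = Pow(Add(S, Mul(Rational(-37, 8), Pow(S, 2))), Rational(1, 2))
Pow(Add(Add(c, Mul(-1, -9003)), Function('I')(304)), -1) = Pow(Add(Add(32411, Mul(-1, -9003)), Mul(Rational(1, 4), Pow(2, Rational(1, 2)), Pow(Mul(304, Add(8, Mul(-37, 304))), Rational(1, 2)))), -1) = Pow(Add(Add(32411, 9003), Mul(Rational(1, 4), Pow(2, Rational(1, 2)), Pow(Mul(304, Add(8, -11248)), Rational(1, 2)))), -1) = Pow(Add(41414, Mul(Rational(1, 4), Pow(2, Rational(1, 2)), Pow(Mul(304, -11240), Rational(1, 2)))), -1) = Pow(Add(41414, Mul(Rational(1, 4), Pow(2, Rational(1, 2)), Pow(-3416960, Rational(1, 2)))), -1) = Pow(Add(41414, Mul(Rational(1, 4), Pow(2, Rational(1, 2)), Mul(8, I, Pow(53390, Rational(1, 2))))), -1) = Pow(Add(41414, Mul(4, I, Pow(26695, Rational(1, 2)))), -1)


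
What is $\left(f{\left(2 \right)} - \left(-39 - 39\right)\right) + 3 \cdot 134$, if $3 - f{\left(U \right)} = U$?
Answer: $481$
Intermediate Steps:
$f{\left(U \right)} = 3 - U$
$\left(f{\left(2 \right)} - \left(-39 - 39\right)\right) + 3 \cdot 134 = \left(\left(3 - 2\right) - \left(-39 - 39\right)\right) + 3 \cdot 134 = \left(\left(3 - 2\right) - \left(-39 - 39\right)\right) + 402 = \left(1 - -78\right) + 402 = \left(1 + 78\right) + 402 = 79 + 402 = 481$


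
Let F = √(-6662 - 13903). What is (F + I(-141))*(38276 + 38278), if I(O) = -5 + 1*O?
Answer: -11176884 + 229662*I*√2285 ≈ -1.1177e+7 + 1.0978e+7*I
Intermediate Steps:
F = 3*I*√2285 (F = √(-20565) = 3*I*√2285 ≈ 143.41*I)
I(O) = -5 + O
(F + I(-141))*(38276 + 38278) = (3*I*√2285 + (-5 - 141))*(38276 + 38278) = (3*I*√2285 - 146)*76554 = (-146 + 3*I*√2285)*76554 = -11176884 + 229662*I*√2285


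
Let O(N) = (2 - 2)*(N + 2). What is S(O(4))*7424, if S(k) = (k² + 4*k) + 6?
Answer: 44544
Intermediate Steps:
O(N) = 0 (O(N) = 0*(2 + N) = 0)
S(k) = 6 + k² + 4*k
S(O(4))*7424 = (6 + 0² + 4*0)*7424 = (6 + 0 + 0)*7424 = 6*7424 = 44544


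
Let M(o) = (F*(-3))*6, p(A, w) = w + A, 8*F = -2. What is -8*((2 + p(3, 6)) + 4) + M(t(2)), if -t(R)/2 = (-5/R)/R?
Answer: -231/2 ≈ -115.50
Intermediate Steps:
F = -1/4 (F = (1/8)*(-2) = -1/4 ≈ -0.25000)
p(A, w) = A + w
t(R) = 10/R**2 (t(R) = -2*(-5/R)/R = -(-10)/R**2 = 10/R**2)
M(o) = 9/2 (M(o) = -1/4*(-3)*6 = (3/4)*6 = 9/2)
-8*((2 + p(3, 6)) + 4) + M(t(2)) = -8*((2 + (3 + 6)) + 4) + 9/2 = -8*((2 + 9) + 4) + 9/2 = -8*(11 + 4) + 9/2 = -8*15 + 9/2 = -120 + 9/2 = -231/2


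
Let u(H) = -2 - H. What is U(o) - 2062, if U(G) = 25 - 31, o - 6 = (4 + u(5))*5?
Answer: -2068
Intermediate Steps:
o = -9 (o = 6 + (4 + (-2 - 1*5))*5 = 6 + (4 + (-2 - 5))*5 = 6 + (4 - 7)*5 = 6 - 3*5 = 6 - 15 = -9)
U(G) = -6
U(o) - 2062 = -6 - 2062 = -2068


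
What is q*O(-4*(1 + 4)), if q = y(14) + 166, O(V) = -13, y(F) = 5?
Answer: -2223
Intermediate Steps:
q = 171 (q = 5 + 166 = 171)
q*O(-4*(1 + 4)) = 171*(-13) = -2223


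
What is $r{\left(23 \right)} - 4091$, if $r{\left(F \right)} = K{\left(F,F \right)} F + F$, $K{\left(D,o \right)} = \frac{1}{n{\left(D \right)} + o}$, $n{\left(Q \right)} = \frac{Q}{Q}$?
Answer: $- \frac{97609}{24} \approx -4067.0$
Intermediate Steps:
$n{\left(Q \right)} = 1$
$K{\left(D,o \right)} = \frac{1}{1 + o}$
$r{\left(F \right)} = F + \frac{F}{1 + F}$ ($r{\left(F \right)} = \frac{F}{1 + F} + F = F + \frac{F}{1 + F}$)
$r{\left(23 \right)} - 4091 = \frac{23 \left(2 + 23\right)}{1 + 23} - 4091 = 23 \cdot \frac{1}{24} \cdot 25 - 4091 = \frac{575}{24} - 4091 = - \frac{97609}{24}$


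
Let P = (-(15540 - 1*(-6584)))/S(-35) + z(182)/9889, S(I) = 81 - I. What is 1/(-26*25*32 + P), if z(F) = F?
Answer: -9889/207577089 ≈ -4.7640e-5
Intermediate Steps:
P = -1885889/9889 (P = (-(15540 - 1*(-6584)))/(81 - 1*(-35)) + 182/9889 = (-(15540 + 6584))/(81 + 35) + 182*(1/9889) = -1*22124/116 + 182/9889 = -22124*1/116 + 182/9889 = -5531/29 + 182/9889 = -1885889/9889 ≈ -190.71)
1/(-26*25*32 + P) = 1/(-26*25*32 - 1885889/9889) = 1/(-650*32 - 1885889/9889) = 1/(-20800 - 1885889/9889) = 1/(-207577089/9889) = -9889/207577089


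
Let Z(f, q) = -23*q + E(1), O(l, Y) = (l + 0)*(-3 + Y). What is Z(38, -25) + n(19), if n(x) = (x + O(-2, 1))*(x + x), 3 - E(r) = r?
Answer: 1451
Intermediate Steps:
O(l, Y) = l*(-3 + Y)
E(r) = 3 - r
Z(f, q) = 2 - 23*q (Z(f, q) = -23*q + (3 - 1*1) = -23*q + (3 - 1) = -23*q + 2 = 2 - 23*q)
n(x) = 2*x*(4 + x) (n(x) = (x - 2*(-3 + 1))*(x + x) = (x - 2*(-2))*(2*x) = (x + 4)*(2*x) = (4 + x)*(2*x) = 2*x*(4 + x))
Z(38, -25) + n(19) = (2 - 23*(-25)) + 2*19*(4 + 19) = (2 + 575) + 2*19*23 = 577 + 874 = 1451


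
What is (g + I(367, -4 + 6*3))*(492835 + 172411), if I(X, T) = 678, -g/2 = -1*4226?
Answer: 6073695980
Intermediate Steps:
g = 8452 (g = -(-2)*4226 = -2*(-4226) = 8452)
(g + I(367, -4 + 6*3))*(492835 + 172411) = (8452 + 678)*(492835 + 172411) = 9130*665246 = 6073695980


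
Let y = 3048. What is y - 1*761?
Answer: 2287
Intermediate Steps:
y - 1*761 = 3048 - 1*761 = 3048 - 761 = 2287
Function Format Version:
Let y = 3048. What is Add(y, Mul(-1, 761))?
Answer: 2287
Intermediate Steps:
Add(y, Mul(-1, 761)) = Add(3048, Mul(-1, 761)) = Add(3048, -761) = 2287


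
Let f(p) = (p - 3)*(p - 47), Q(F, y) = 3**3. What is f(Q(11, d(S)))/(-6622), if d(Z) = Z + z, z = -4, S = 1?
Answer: 240/3311 ≈ 0.072486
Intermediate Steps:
d(Z) = -4 + Z (d(Z) = Z - 4 = -4 + Z)
Q(F, y) = 27
f(p) = (-47 + p)*(-3 + p) (f(p) = (-3 + p)*(-47 + p) = (-47 + p)*(-3 + p))
f(Q(11, d(S)))/(-6622) = (141 + 27**2 - 50*27)/(-6622) = (141 + 729 - 1350)*(-1/6622) = -480*(-1/6622) = 240/3311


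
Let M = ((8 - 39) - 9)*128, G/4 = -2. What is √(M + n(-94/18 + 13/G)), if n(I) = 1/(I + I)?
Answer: 2*I*√311107157/493 ≈ 71.555*I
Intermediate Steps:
G = -8 (G = 4*(-2) = -8)
n(I) = 1/(2*I)
M = -5120 (M = (-31 - 9)*128 = -40*128 = -5120)
√(M + n(-94/18 + 13/G)) = √(-5120 + 1/(2*(-94/18 + 13/(-8)))) = √(-5120 + 1/(2*(-94*1/18 + 13*(-⅛)))) = √(-5120 + 1/(2*(-47/9 - 13/8))) = √(-5120 + 1/(2*(-493/72))) = √(-5120 + (½)*(-72/493)) = √(-5120 - 36/493) = √(-2524196/493) = 2*I*√311107157/493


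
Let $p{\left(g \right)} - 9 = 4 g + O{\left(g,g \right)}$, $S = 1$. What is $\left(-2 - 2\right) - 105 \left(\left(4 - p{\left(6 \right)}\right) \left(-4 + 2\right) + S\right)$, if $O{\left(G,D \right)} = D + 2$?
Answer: $-7879$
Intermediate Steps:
$O{\left(G,D \right)} = 2 + D$
$p{\left(g \right)} = 11 + 5 g$ ($p{\left(g \right)} = 9 + \left(4 g + \left(2 + g\right)\right) = 9 + \left(2 + 5 g\right) = 11 + 5 g$)
$\left(-2 - 2\right) - 105 \left(\left(4 - p{\left(6 \right)}\right) \left(-4 + 2\right) + S\right) = \left(-2 - 2\right) - 105 \left(\left(4 - \left(11 + 5 \cdot 6\right)\right) \left(-4 + 2\right) + 1\right) = \left(-2 - 2\right) - 105 \left(\left(4 - \left(11 + 30\right)\right) \left(-2\right) + 1\right) = -4 - 105 \left(\left(4 - 41\right) \left(-2\right) + 1\right) = -4 - 105 \left(\left(-37\right) \left(-2\right) + 1\right) = -4 - 105 \left(74 + 1\right) = -4 - 7875 = -7879$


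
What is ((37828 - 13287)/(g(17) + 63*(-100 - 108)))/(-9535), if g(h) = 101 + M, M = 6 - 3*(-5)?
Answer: 24541/123783370 ≈ 0.00019826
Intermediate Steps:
M = 21 (M = 6 + 15 = 21)
g(h) = 122 (g(h) = 101 + 21 = 122)
((37828 - 13287)/(g(17) + 63*(-100 - 108)))/(-9535) = ((37828 - 13287)/(122 + 63*(-100 - 108)))/(-9535) = (24541/(122 + 63*(-208)))*(-1/9535) = (24541/(122 - 13104))*(-1/9535) = (24541/(-12982))*(-1/9535) = (24541*(-1/12982))*(-1/9535) = -24541/12982*(-1/9535) = 24541/123783370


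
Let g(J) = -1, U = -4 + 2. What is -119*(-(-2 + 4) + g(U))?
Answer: 357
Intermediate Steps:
U = -2
-119*(-(-2 + 4) + g(U)) = -119*(-(-2 + 4) - 1) = -119*(-1*2 - 1) = -119*(-2 - 1) = -119*(-3) = 357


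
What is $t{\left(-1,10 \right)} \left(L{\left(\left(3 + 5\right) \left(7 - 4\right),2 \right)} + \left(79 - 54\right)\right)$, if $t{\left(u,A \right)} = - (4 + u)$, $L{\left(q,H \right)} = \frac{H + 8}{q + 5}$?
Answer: $- \frac{2205}{29} \approx -76.034$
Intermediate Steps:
$L{\left(q,H \right)} = \frac{8 + H}{5 + q}$
$t{\left(u,A \right)} = -4 - u$
$t{\left(-1,10 \right)} \left(L{\left(\left(3 + 5\right) \left(7 - 4\right),2 \right)} + \left(79 - 54\right)\right) = \left(-4 - -1\right) \left(\frac{8 + 2}{5 + \left(3 + 5\right) \left(7 - 4\right)} + \left(79 - 54\right)\right) = \left(-4 + 1\right) \left(\frac{1}{5 + 8 \cdot 3} \cdot 10 + \left(79 - 54\right)\right) = - 3 \left(\frac{1}{5 + 24} \cdot 10 + 25\right) = - 3 \left(\frac{1}{29} \cdot 10 + 25\right) = - 3 \left(\frac{10}{29} + 25\right) = \left(-3\right) \frac{735}{29} = - \frac{2205}{29}$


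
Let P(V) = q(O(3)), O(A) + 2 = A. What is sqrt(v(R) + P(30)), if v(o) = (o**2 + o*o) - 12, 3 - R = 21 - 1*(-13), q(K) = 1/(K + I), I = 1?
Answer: sqrt(7642)/2 ≈ 43.709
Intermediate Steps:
O(A) = -2 + A
q(K) = 1/(1 + K) (q(K) = 1/(K + 1) = 1/(1 + K))
R = -31 (R = 3 - (21 - 1*(-13)) = 3 - (21 + 13) = 3 - 1*34 = 3 - 34 = -31)
v(o) = -12 + 2*o**2 (v(o) = (o**2 + o**2) - 12 = 2*o**2 - 12 = -12 + 2*o**2)
P(V) = 1/2 (P(V) = 1/(1 + (-2 + 3)) = 1/(1 + 1) = 1/2)
sqrt(v(R) + P(30)) = sqrt((-12 + 2*(-31)**2) + 1/2) = sqrt((-12 + 2*961) + 1/2) = sqrt((-12 + 1922) + 1/2) = sqrt(1910 + 1/2) = sqrt(3821/2) = sqrt(7642)/2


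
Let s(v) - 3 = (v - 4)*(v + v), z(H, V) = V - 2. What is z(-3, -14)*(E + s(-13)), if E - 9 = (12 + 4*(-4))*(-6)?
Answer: -7648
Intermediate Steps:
z(H, V) = -2 + V
s(v) = 3 + 2*v*(-4 + v) (s(v) = 3 + (v - 4)*(v + v) = 3 + (-4 + v)*(2*v) = 3 + 2*v*(-4 + v))
E = 33 (E = 9 + (12 + 4*(-4))*(-6) = 9 + (12 - 16)*(-6) = 9 - 4*(-6) = 9 + 24 = 33)
z(-3, -14)*(E + s(-13)) = (-2 - 14)*(33 + (3 - 8*(-13) + 2*(-13)**2)) = -16*(33 + (3 + 104 + 2*169)) = -16*(33 + (3 + 104 + 338)) = -16*(33 + 445) = -16*478 = -7648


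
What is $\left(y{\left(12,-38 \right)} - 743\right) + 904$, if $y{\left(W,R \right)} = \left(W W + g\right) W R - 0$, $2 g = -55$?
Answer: $-52963$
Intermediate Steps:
$g = - \frac{55}{2}$ ($g = \frac{1}{2} \left(-55\right) = - \frac{55}{2} \approx -27.5$)
$y{\left(W,R \right)} = R W \left(- \frac{55}{2} + W^{2}\right)$ ($y{\left(W,R \right)} = \left(W W - \frac{55}{2}\right) W R - 0 = \left(W^{2} - \frac{55}{2}\right) W R + 0 = \left(- \frac{55}{2} + W^{2}\right) W R + 0 = W \left(- \frac{55}{2} + W^{2}\right) R + 0 = R W \left(- \frac{55}{2} + W^{2}\right) + 0 = R W \left(- \frac{55}{2} + W^{2}\right)$)
$\left(y{\left(12,-38 \right)} - 743\right) + 904 = \left(\frac{1}{2} \left(-38\right) 12 \left(-55 + 2 \cdot 12^{2}\right) - 743\right) + 904 = \left(\frac{1}{2} \left(-38\right) 12 \left(-55 + 2 \cdot 144\right) - 743\right) + 904 = \left(\frac{1}{2} \left(-38\right) 12 \left(-55 + 288\right) - 743\right) + 904 = \left(\frac{1}{2} \left(-38\right) 12 \cdot 233 - 743\right) + 904 = \left(-53124 - 743\right) + 904 = -53867 + 904 = -52963$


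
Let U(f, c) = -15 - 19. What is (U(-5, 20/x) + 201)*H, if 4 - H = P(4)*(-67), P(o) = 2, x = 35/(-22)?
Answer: 23046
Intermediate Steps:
x = -35/22 (x = 35*(-1/22) = -35/22 ≈ -1.5909)
U(f, c) = -34
H = 138 (H = 4 - 2*(-67) = 4 - 1*(-134) = 4 + 134 = 138)
(U(-5, 20/x) + 201)*H = (-34 + 201)*138 = 167*138 = 23046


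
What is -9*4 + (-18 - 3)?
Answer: -57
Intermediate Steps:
-9*4 + (-18 - 3) = -36 - 21 = -57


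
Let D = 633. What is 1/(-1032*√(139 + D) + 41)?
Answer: -41/822196847 - 2064*√193/822196847 ≈ -3.4925e-5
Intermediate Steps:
1/(-1032*√(139 + D) + 41) = 1/(-1032*√(139 + 633) + 41) = 1/(-2064*√193 + 41) = 1/(41 - 2064*√193)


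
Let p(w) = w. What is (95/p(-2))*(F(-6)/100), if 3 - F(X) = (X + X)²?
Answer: 2679/40 ≈ 66.975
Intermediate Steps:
F(X) = 3 - 4*X² (F(X) = 3 - (X + X)² = 3 - (2*X)² = 3 - 4*X²)
(95/p(-2))*(F(-6)/100) = (95/(-2))*((3 - 4*(-6)²)/100) = (95*(-½))*((3 - 4*36)*(1/100)) = -95*(3 - 144)/(2*100) = -(-13395)/(2*100) = -95/2*(-141/100) = 2679/40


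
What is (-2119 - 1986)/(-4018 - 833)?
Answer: 4105/4851 ≈ 0.84622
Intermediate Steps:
(-2119 - 1986)/(-4018 - 833) = -4105/(-4851) = -4105*(-1/4851) = 4105/4851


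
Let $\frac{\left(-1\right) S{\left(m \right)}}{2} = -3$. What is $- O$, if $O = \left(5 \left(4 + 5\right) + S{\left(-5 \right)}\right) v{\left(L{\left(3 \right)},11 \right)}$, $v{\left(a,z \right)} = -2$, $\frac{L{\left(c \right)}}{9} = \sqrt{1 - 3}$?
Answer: $102$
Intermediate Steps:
$S{\left(m \right)} = 6$ ($S{\left(m \right)} = \left(-2\right) \left(-3\right) = 6$)
$L{\left(c \right)} = 9 i \sqrt{2}$ ($L{\left(c \right)} = 9 \sqrt{1 - 3} = 9 \sqrt{-2} = 9 i \sqrt{2}$)
$O = -102$ ($O = \left(5 \left(4 + 5\right) + 6\right) \left(-2\right) = \left(5 \cdot 9 + 6\right) \left(-2\right) = \left(45 + 6\right) \left(-2\right) = 51 \left(-2\right) = -102$)
$- O = \left(-1\right) \left(-102\right) = 102$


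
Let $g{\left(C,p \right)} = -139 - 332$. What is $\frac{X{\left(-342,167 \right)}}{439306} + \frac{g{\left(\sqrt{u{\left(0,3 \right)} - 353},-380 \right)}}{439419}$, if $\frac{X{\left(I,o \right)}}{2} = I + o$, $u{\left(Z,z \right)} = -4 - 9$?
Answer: $- \frac{8588328}{4596176267} \approx -0.0018686$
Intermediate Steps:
$u{\left(Z,z \right)} = -13$ ($u{\left(Z,z \right)} = -4 - 9 = -13$)
$g{\left(C,p \right)} = -471$
$X{\left(I,o \right)} = 2 I + 2 o$ ($X{\left(I,o \right)} = 2 \left(I + o\right) = 2 I + 2 o$)
$\frac{X{\left(-342,167 \right)}}{439306} + \frac{g{\left(\sqrt{u{\left(0,3 \right)} - 353},-380 \right)}}{439419} = \frac{2 \left(-342\right) + 2 \cdot 167}{439306} - \frac{471}{439419} = \left(-684 + 334\right) \frac{1}{439306} - \frac{157}{146473} = \left(-350\right) \frac{1}{439306} - \frac{157}{146473} = - \frac{25}{31379} - \frac{157}{146473} = - \frac{8588328}{4596176267}$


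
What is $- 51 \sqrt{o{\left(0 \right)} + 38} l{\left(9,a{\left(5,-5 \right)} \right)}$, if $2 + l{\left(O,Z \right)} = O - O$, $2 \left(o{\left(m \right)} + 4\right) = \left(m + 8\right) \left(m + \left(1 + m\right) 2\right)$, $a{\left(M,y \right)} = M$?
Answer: $102 \sqrt{42} \approx 661.04$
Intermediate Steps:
$o{\left(m \right)} = -4 + \frac{\left(2 + 3 m\right) \left(8 + m\right)}{2}$ ($o{\left(m \right)} = -4 + \frac{\left(m + 8\right) \left(m + \left(1 + m\right) 2\right)}{2} = -4 + \frac{\left(8 + m\right) \left(m + \left(2 + 2 m\right)\right)}{2} = -4 + \frac{\left(8 + m\right) \left(2 + 3 m\right)}{2} = -4 + \frac{\left(2 + 3 m\right) \left(8 + m\right)}{2}$)
$l{\left(O,Z \right)} = -2$ ($l{\left(O,Z \right)} = -2 + \left(O - O\right) = -2 + 0 = -2$)
$- 51 \sqrt{o{\left(0 \right)} + 38} l{\left(9,a{\left(5,-5 \right)} \right)} = - 51 \sqrt{\left(4 + 13 \cdot 0 + \frac{3 \cdot 0^{2}}{2}\right) + 38} \left(-2\right) = - 51 \sqrt{\left(4 + 0 + \frac{3}{2} \cdot 0\right) + 38} \left(-2\right) = - 51 \sqrt{\left(4 + 0 + 0\right) + 38} \left(-2\right) = - 51 \sqrt{4 + 38} \left(-2\right) = - 51 \sqrt{42} \left(-2\right) = 102 \sqrt{42}$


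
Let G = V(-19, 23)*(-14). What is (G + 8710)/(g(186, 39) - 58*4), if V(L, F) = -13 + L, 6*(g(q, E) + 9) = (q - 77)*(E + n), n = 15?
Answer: 4579/370 ≈ 12.376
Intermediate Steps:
g(q, E) = -9 + (-77 + q)*(15 + E)/6 (g(q, E) = -9 + ((q - 77)*(E + 15))/6 = -9 + ((-77 + q)*(15 + E))/6 = -9 + (-77 + q)*(15 + E)/6)
G = 448 (G = (-13 - 19)*(-14) = -32*(-14) = 448)
(G + 8710)/(g(186, 39) - 58*4) = (448 + 8710)/((-403/2 - 77/6*39 + (5/2)*186 + (1/6)*39*186) - 58*4) = 9158/((-403/2 - 1001/2 + 465 + 1209) - 232) = 9158/(972 - 232) = 9158/740 = 9158*(1/740) = 4579/370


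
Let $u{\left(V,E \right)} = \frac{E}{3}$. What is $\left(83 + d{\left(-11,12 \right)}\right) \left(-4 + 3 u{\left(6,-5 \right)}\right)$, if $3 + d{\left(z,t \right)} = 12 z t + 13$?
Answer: $13419$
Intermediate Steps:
$d{\left(z,t \right)} = 10 + 12 t z$ ($d{\left(z,t \right)} = -3 + \left(12 z t + 13\right) = -3 + \left(12 t z + 13\right) = -3 + \left(13 + 12 t z\right) = 10 + 12 t z$)
$u{\left(V,E \right)} = \frac{E}{3}$ ($u{\left(V,E \right)} = E \frac{1}{3} = \frac{E}{3}$)
$\left(83 + d{\left(-11,12 \right)}\right) \left(-4 + 3 u{\left(6,-5 \right)}\right) = \left(83 + \left(10 + 12 \cdot 12 \left(-11\right)\right)\right) \left(-4 + 3 \cdot \frac{1}{3} \left(-5\right)\right) = \left(83 + \left(10 - 1584\right)\right) \left(-4 + 3 \left(- \frac{5}{3}\right)\right) = \left(83 - 1574\right) \left(-4 - 5\right) = \left(-1491\right) \left(-9\right) = 13419$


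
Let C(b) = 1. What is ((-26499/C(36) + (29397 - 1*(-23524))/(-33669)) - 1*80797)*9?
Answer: -3612601945/3741 ≈ -9.6568e+5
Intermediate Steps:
((-26499/C(36) + (29397 - 1*(-23524))/(-33669)) - 1*80797)*9 = ((-26499/1 + (29397 - 1*(-23524))/(-33669)) - 1*80797)*9 = ((-26499*1 + (29397 + 23524)*(-1/33669)) - 80797)*9 = ((-26499 + 52921*(-1/33669)) - 80797)*9 = ((-26499 - 52921/33669) - 80797)*9 = (-892247752/33669 - 80797)*9 = -3612601945/33669*9 = -3612601945/3741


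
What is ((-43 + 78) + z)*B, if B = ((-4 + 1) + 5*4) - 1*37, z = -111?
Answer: 1520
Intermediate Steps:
B = -20 (B = (-3 + 20) - 37 = 17 - 37 = -20)
((-43 + 78) + z)*B = ((-43 + 78) - 111)*(-20) = (35 - 111)*(-20) = -76*(-20) = 1520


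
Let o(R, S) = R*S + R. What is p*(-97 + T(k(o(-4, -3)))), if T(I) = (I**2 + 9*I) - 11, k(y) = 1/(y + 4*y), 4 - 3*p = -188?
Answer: -172439/25 ≈ -6897.6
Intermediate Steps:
p = 64 (p = 4/3 - 1/3*(-188) = 4/3 + 188/3 = 64)
o(R, S) = R + R*S
k(y) = 1/(5*y)
T(I) = -11 + I**2 + 9*I
p*(-97 + T(k(o(-4, -3)))) = 64*(-97 + (-11 + (1/(5*((-4*(1 - 3)))))**2 + 9*(1/(5*((-4*(1 - 3))))))) = 64*(-97 + (-11 + (1/(5*((-4*(-2)))))**2 + 9*(1/(5*((-4*(-2))))))) = 64*(-97 + (-11 + ((1/5)/8)**2 + 9*((1/5)/8))) = 64*(-97 + (-11 + ((1/5)*(1/8))**2 + 9*((1/5)*(1/8)))) = 64*(-97 + (-11 + (1/40)**2 + 9*(1/40))) = 64*(-97 + (-11 + 1/1600 + 9/40)) = 64*(-97 - 17239/1600) = 64*(-172439/1600) = -172439/25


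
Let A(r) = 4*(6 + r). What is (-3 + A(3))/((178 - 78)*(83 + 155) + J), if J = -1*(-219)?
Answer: 33/24019 ≈ 0.0013739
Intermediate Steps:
A(r) = 24 + 4*r
J = 219
(-3 + A(3))/((178 - 78)*(83 + 155) + J) = (-3 + (24 + 4*3))/((178 - 78)*(83 + 155) + 219) = (-3 + (24 + 12))/(100*238 + 219) = (-3 + 36)/(23800 + 219) = 33/24019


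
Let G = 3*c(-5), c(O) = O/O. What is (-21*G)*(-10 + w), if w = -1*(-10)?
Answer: 0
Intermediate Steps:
w = 10
c(O) = 1
G = 3 (G = 3*1 = 3)
(-21*G)*(-10 + w) = (-21*3)*(-10 + 10) = -63*0 = 0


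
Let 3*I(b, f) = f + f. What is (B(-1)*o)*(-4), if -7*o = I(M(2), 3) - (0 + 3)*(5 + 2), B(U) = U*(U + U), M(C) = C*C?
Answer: -152/7 ≈ -21.714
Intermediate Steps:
M(C) = C²
I(b, f) = 2*f/3 (I(b, f) = (f + f)/3 = (2*f)/3 = 2*f/3)
B(U) = 2*U² (B(U) = U*(2*U) = 2*U²)
o = 19/7 (o = -((⅔)*3 - (0 + 3)*(5 + 2))/7 = -(2 - 3*7)/7 = -(2 - 1*21)/7 = -(2 - 21)/7 = -⅐*(-19) = 19/7 ≈ 2.7143)
(B(-1)*o)*(-4) = ((2*(-1)²)*(19/7))*(-4) = ((2*1)*(19/7))*(-4) = (2*(19/7))*(-4) = (38/7)*(-4) = -152/7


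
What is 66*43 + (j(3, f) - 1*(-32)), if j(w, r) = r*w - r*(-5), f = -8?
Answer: 2806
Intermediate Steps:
j(w, r) = 5*r + r*w (j(w, r) = r*w + 5*r = 5*r + r*w)
66*43 + (j(3, f) - 1*(-32)) = 66*43 + (-8*(5 + 3) - 1*(-32)) = 2838 + (-8*8 + 32) = 2838 + (-64 + 32) = 2838 - 32 = 2806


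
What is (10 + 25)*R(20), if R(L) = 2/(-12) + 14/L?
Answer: 56/3 ≈ 18.667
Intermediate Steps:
R(L) = -⅙ + 14/L (R(L) = 2*(-1/12) + 14/L = -⅙ + 14/L)
(10 + 25)*R(20) = (10 + 25)*((⅙)*(84 - 1*20)/20) = 35*((⅙)*(1/20)*(84 - 20)) = 35*((⅙)*(1/20)*64) = 35*(8/15) = 56/3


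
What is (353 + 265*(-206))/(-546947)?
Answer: 54237/546947 ≈ 0.099163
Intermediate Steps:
(353 + 265*(-206))/(-546947) = (353 - 54590)*(-1/546947) = -54237*(-1/546947) = 54237/546947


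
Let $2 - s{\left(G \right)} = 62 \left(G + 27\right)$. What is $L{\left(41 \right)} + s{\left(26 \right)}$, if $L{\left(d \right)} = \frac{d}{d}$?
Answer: $-3283$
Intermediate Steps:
$s{\left(G \right)} = -1672 - 62 G$ ($s{\left(G \right)} = 2 - 62 \left(G + 27\right) = 2 - 62 \left(27 + G\right) = 2 - \left(1674 + 62 G\right) = -1672 - 62 G$)
$L{\left(d \right)} = 1$
$L{\left(41 \right)} + s{\left(26 \right)} = 1 - 3284 = -3283$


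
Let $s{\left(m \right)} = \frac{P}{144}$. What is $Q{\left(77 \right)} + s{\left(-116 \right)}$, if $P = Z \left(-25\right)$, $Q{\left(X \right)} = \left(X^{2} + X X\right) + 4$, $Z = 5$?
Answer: $\frac{1708003}{144} \approx 11861.0$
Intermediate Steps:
$Q{\left(X \right)} = 4 + 2 X^{2}$ ($Q{\left(X \right)} = \left(X^{2} + X^{2}\right) + 4 = 2 X^{2} + 4 = 4 + 2 X^{2}$)
$P = -125$ ($P = 5 \left(-25\right) = -125$)
$s{\left(m \right)} = - \frac{125}{144}$
$Q{\left(77 \right)} + s{\left(-116 \right)} = \left(4 + 2 \cdot 77^{2}\right) - \frac{125}{144} = \left(4 + 2 \cdot 5929\right) - \frac{125}{144} = \left(4 + 11858\right) - \frac{125}{144} = 11862 - \frac{125}{144} = \frac{1708003}{144}$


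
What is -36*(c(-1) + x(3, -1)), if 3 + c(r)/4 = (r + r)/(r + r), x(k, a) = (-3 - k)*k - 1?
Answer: 972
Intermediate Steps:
x(k, a) = -1 + k*(-3 - k) (x(k, a) = k*(-3 - k) - 1 = -1 + k*(-3 - k))
c(r) = -8 (c(r) = -12 + 4*((r + r)/(r + r)) = -12 + 4*((2*r)/((2*r))) = -12 + 4*((2*r)*(1/(2*r))) = -12 + 4*1 = -12 + 4 = -8)
-36*(c(-1) + x(3, -1)) = -36*(-8 + (-1 - 1*3² - 3*3)) = -36*(-8 + (-1 - 1*9 - 9)) = -36*(-8 + (-1 - 9 - 9)) = -36*(-8 - 19) = -36*(-27) = 972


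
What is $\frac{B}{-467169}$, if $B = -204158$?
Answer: $\frac{204158}{467169} \approx 0.43701$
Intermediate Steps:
$\frac{B}{-467169} = - \frac{204158}{-467169} = \left(-204158\right) \left(- \frac{1}{467169}\right) = \frac{204158}{467169}$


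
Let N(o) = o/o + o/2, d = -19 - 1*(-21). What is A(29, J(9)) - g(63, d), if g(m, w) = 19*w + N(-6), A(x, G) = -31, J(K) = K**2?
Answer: -67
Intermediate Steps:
d = 2 (d = -19 + 21 = 2)
N(o) = 1 + o/2 (N(o) = 1 + o*(1/2) = 1 + o/2)
g(m, w) = -2 + 19*w (g(m, w) = 19*w + (1 + (1/2)*(-6)) = 19*w + (1 - 3) = 19*w - 2 = -2 + 19*w)
A(29, J(9)) - g(63, d) = -31 - (-2 + 19*2) = -31 - (-2 + 38) = -31 - 1*36 = -31 - 36 = -67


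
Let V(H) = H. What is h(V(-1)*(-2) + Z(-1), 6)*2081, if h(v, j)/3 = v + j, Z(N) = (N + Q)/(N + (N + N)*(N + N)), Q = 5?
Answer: 58268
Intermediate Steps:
Z(N) = (5 + N)/(N + 4*N²) (Z(N) = (N + 5)/(N + (N + N)*(N + N)) = (5 + N)/(N + (2*N)*(2*N)) = (5 + N)/(N + 4*N²))
h(v, j) = 3*j + 3*v (h(v, j) = 3*(v + j) = 3*(j + v) = 3*j + 3*v)
h(V(-1)*(-2) + Z(-1), 6)*2081 = (3*6 + 3*(-1*(-2) + (5 - 1)/((-1)*(1 + 4*(-1)))))*2081 = (18 + 3*(2 - 1*4/(1 - 4)))*2081 = (18 + 3*(2 - 1*4/(-3)))*2081 = (18 + 3*(2 - 1*(-⅓)*4))*2081 = (18 + 3*(2 + 4/3))*2081 = (18 + 3*(10/3))*2081 = (18 + 10)*2081 = 28*2081 = 58268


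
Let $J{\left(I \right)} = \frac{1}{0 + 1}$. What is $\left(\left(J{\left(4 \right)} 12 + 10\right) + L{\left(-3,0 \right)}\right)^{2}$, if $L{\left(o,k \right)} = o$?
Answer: $361$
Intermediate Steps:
$J{\left(I \right)} = 1$ ($J{\left(I \right)} = 1^{-1} = 1$)
$\left(\left(J{\left(4 \right)} 12 + 10\right) + L{\left(-3,0 \right)}\right)^{2} = \left(\left(1 \cdot 12 + 10\right) - 3\right)^{2} = \left(\left(12 + 10\right) - 3\right)^{2} = \left(22 - 3\right)^{2} = 19^{2} = 361$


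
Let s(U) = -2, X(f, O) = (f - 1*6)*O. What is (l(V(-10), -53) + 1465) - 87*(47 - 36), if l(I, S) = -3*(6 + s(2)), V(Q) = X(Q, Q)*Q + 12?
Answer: 496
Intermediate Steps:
X(f, O) = O*(-6 + f) (X(f, O) = (f - 6)*O = (-6 + f)*O = O*(-6 + f))
V(Q) = 12 + Q**2*(-6 + Q) (V(Q) = (Q*(-6 + Q))*Q + 12 = Q**2*(-6 + Q) + 12 = 12 + Q**2*(-6 + Q))
l(I, S) = -12 (l(I, S) = -3*(6 - 2) = -3*4 = -12)
(l(V(-10), -53) + 1465) - 87*(47 - 36) = (-12 + 1465) - 87*(47 - 36) = 1453 - 87*11 = 1453 - 957 = 496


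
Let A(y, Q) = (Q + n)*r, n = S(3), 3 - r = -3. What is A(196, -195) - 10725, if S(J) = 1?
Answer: -11889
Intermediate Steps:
r = 6 (r = 3 - 1*(-3) = 3 + 3 = 6)
n = 1
A(y, Q) = 6 + 6*Q (A(y, Q) = (Q + 1)*6 = (1 + Q)*6 = 6 + 6*Q)
A(196, -195) - 10725 = (6 + 6*(-195)) - 10725 = (6 - 1170) - 10725 = -1164 - 10725 = -11889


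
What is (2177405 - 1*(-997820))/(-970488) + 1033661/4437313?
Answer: -13086311573857/4306359018744 ≈ -3.0388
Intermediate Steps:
(2177405 - 1*(-997820))/(-970488) + 1033661/4437313 = (2177405 + 997820)*(-1/970488) + 1033661*(1/4437313) = 3175225*(-1/970488) + 1033661/4437313 = -3175225/970488 + 1033661/4437313 = -13086311573857/4306359018744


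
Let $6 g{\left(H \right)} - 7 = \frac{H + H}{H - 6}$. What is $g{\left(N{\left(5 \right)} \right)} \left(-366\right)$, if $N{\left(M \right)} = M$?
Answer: $183$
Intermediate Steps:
$g{\left(H \right)} = \frac{7}{6} + \frac{H}{3 \left(-6 + H\right)}$ ($g{\left(H \right)} = \frac{7}{6} + \frac{\left(H + H\right) \frac{1}{H - 6}}{6} = \frac{7}{6} + \frac{2 H \frac{1}{-6 + H}}{6} = \frac{7}{6} + \frac{H}{3 \left(-6 + H\right)}$)
$g{\left(N{\left(5 \right)} \right)} \left(-366\right) = \frac{-14 + 3 \cdot 5}{2 \left(-6 + 5\right)} \left(-366\right) = \frac{-14 + 15}{2 \left(-1\right)} \left(-366\right) = \frac{1}{2} \left(-1\right) 1 \left(-366\right) = \left(- \frac{1}{2}\right) \left(-366\right) = 183$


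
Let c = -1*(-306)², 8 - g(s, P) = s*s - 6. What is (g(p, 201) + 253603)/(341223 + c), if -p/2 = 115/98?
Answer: 608921192/594456387 ≈ 1.0243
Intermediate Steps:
p = -115/49 (p = -230/98 = -2*115/98 = -115/49 ≈ -2.3469)
g(s, P) = 14 - s² (g(s, P) = 8 - (s*s - 6) = 8 - (s² - 6) = 8 - (-6 + s²) = 8 + (6 - s²) = 14 - s²)
c = -93636 (c = -1*93636 = -93636)
(g(p, 201) + 253603)/(341223 + c) = ((14 - (-115/49)²) + 253603)/(341223 - 93636) = ((14 - 1*13225/2401) + 253603)/247587 = ((14 - 13225/2401) + 253603)*(1/247587) = (20389/2401 + 253603)*(1/247587) = (608921192/2401)*(1/247587) = 608921192/594456387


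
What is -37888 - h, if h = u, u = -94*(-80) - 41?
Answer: -45367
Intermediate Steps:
u = 7479 (u = 7520 - 41 = 7479)
h = 7479
-37888 - h = -37888 - 1*7479 = -37888 - 7479 = -45367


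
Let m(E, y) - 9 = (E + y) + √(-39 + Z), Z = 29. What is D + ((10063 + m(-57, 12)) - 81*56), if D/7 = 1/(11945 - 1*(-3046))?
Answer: 82315588/14991 + I*√10 ≈ 5491.0 + 3.1623*I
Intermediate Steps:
m(E, y) = 9 + E + y + I*√10 (m(E, y) = 9 + ((E + y) + √(-39 + 29)) = 9 + ((E + y) + √(-10)) = 9 + ((E + y) + I*√10) = 9 + (E + y + I*√10) = 9 + E + y + I*√10)
D = 7/14991 (D = 7/(11945 - 1*(-3046)) = 7/(11945 + 3046) = 7/14991 ≈ 0.00046695)
D + ((10063 + m(-57, 12)) - 81*56) = 7/14991 + ((10063 + (9 - 57 + 12 + I*√10)) - 81*56) = 7/14991 + ((10063 + (-36 + I*√10)) - 4536) = 7/14991 + ((10027 + I*√10) - 4536) = 7/14991 + (5491 + I*√10) = 82315588/14991 + I*√10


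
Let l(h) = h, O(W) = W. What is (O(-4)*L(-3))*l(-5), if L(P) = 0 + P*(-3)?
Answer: 180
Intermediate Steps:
L(P) = -3*P (L(P) = 0 - 3*P = -3*P)
(O(-4)*L(-3))*l(-5) = -(-12)*(-3)*(-5) = -4*9*(-5) = -36*(-5) = 180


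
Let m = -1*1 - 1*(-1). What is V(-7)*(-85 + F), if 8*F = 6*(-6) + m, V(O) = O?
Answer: 1253/2 ≈ 626.50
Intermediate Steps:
m = 0 (m = -1 + 1 = 0)
F = -9/2 (F = (6*(-6) + 0)/8 = (-36 + 0)/8 = (1/8)*(-36) = -9/2 ≈ -4.5000)
V(-7)*(-85 + F) = -7*(-85 - 9/2) = -7*(-179/2) = 1253/2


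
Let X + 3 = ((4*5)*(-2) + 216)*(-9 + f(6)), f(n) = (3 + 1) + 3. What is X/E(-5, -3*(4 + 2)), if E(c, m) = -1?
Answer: 355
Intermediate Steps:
f(n) = 7 (f(n) = 4 + 3 = 7)
X = -355 (X = -3 + ((4*5)*(-2) + 216)*(-9 + 7) = -3 + (20*(-2) + 216)*(-2) = -3 + (-40 + 216)*(-2) = -3 + 176*(-2) = -3 - 352 = -355)
X/E(-5, -3*(4 + 2)) = -355/(-1) = -1*(-355) = 355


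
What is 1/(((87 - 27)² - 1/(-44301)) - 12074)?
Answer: -44301/375406673 ≈ -0.00011801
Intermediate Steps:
1/(((87 - 27)² - 1/(-44301)) - 12074) = 1/((60² - 1*(-1/44301)) - 12074) = 1/((3600 + 1/44301) - 12074) = 1/(159483601/44301 - 12074) = 1/(-375406673/44301) = -44301/375406673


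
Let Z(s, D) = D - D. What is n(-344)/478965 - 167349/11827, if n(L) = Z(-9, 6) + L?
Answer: -80158382273/5664719055 ≈ -14.150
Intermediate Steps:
Z(s, D) = 0
n(L) = L (n(L) = 0 + L = L)
n(-344)/478965 - 167349/11827 = -344/478965 - 167349/11827 = -80158382273/5664719055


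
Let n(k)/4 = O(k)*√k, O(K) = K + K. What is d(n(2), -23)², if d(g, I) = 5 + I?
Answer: 324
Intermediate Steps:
O(K) = 2*K
n(k) = 8*k^(3/2) (n(k) = 4*((2*k)*√k) = 4*(2*k^(3/2)) = 8*k^(3/2))
d(n(2), -23)² = (5 - 23)² = (-18)² = 324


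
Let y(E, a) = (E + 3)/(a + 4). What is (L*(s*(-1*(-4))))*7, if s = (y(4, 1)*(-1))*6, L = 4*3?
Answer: -14112/5 ≈ -2822.4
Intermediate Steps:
L = 12
y(E, a) = (3 + E)/(4 + a)
s = -42/5 (s = (((3 + 4)/(4 + 1))*(-1))*6 = ((7/5)*(-1))*6 = -7/5*6 = -42/5 ≈ -8.4000)
(L*(s*(-1*(-4))))*7 = (12*(-(-42)*(-4)/5))*7 = (12*(-42/5*4))*7 = (12*(-168/5))*7 = -2016/5*7 = -14112/5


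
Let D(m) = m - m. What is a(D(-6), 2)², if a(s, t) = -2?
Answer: 4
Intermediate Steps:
D(m) = 0
a(D(-6), 2)² = (-2)² = 4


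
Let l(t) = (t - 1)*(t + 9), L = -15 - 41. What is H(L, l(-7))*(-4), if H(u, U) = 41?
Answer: -164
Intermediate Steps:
L = -56
l(t) = (-1 + t)*(9 + t)
H(L, l(-7))*(-4) = 41*(-4) = -164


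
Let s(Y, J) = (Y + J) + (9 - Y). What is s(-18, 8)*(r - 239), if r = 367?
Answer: 2176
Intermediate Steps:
s(Y, J) = 9 + J (s(Y, J) = (J + Y) + (9 - Y) = 9 + J)
s(-18, 8)*(r - 239) = (9 + 8)*(367 - 239) = 17*128 = 2176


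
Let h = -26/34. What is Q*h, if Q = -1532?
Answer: 19916/17 ≈ 1171.5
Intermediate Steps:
h = -13/17 (h = -26*1/34 = -13/17 ≈ -0.76471)
Q*h = -1532*(-13/17) = 19916/17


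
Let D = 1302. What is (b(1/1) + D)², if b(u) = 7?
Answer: 1713481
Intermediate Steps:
(b(1/1) + D)² = (7 + 1302)² = 1309² = 1713481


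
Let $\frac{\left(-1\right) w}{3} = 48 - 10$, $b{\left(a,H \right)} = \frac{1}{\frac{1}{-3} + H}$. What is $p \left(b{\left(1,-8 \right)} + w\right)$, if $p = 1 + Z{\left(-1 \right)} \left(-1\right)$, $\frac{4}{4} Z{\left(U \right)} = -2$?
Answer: $- \frac{8559}{25} \approx -342.36$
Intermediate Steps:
$b{\left(a,H \right)} = \frac{1}{- \frac{1}{3} + H}$
$Z{\left(U \right)} = -2$
$w = -114$ ($w = - 3 \left(48 - 10\right) = \left(-3\right) 38 = -114$)
$p = 3$ ($p = 1 - -2 = 1 + 2 = 3$)
$p \left(b{\left(1,-8 \right)} + w\right) = 3 \left(\frac{3}{-1 + 3 \left(-8\right)} - 114\right) = 3 \left(\frac{3}{-1 - 24} - 114\right) = 3 \left(\frac{3}{-25} - 114\right) = 3 \left(3 \left(- \frac{1}{25}\right) - 114\right) = 3 \left(- \frac{3}{25} - 114\right) = 3 \left(- \frac{2853}{25}\right) = - \frac{8559}{25}$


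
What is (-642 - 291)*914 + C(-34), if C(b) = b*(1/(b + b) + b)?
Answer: -1703211/2 ≈ -8.5161e+5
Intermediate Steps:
C(b) = b*(b + 1/(2*b)) (C(b) = b*(1/(2*b) + b) = b*(b + 1/(2*b)))
(-642 - 291)*914 + C(-34) = (-642 - 291)*914 + (1/2 + (-34)**2) = -933*914 + (1/2 + 1156) = -852762 + 2313/2 = -1703211/2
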